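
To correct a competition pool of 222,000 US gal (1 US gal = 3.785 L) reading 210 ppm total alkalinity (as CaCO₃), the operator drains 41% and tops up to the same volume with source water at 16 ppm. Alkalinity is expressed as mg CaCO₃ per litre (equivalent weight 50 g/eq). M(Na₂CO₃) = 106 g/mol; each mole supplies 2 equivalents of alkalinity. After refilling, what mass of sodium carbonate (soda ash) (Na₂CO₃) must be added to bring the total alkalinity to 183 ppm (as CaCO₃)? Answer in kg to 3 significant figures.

46.8 kg

Volume: 222,000 US gal × 3.785 L/gal = 840,270 L.
After draining 41% and refilling: 210 × 0.59 + 16 × 0.41 = 130.46 ppm.
Deficit to target: 183 − 130.46 = 52.54 mg/L.
As CaCO₃: 52.54 mg/L × 840,270 L = 44,150 g; ÷ 50 g/eq ÷ 2 = 441.5 mol Na₂CO₃.
Mass: 441.5 × 106 = 46,800 g.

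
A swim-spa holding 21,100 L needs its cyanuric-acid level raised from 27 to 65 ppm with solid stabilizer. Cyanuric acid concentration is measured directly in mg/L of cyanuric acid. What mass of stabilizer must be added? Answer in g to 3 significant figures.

802 g

CYA to add: (65 − 27) = 38 mg/L × 21,100 L = 801.8 g cyanuric acid.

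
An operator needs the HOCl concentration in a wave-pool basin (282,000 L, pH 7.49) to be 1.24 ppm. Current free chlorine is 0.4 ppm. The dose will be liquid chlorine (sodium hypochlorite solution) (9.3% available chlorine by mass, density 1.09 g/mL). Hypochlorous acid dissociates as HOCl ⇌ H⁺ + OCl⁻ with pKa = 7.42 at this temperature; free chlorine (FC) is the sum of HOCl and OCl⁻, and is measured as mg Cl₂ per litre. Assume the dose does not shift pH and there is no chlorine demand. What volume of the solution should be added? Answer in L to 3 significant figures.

[OCl⁻]/[HOCl] = 10^(pH − pKa) = 10^(7.49 − 7.42) = 1.175; fraction as HOCl = 1/(1 + 1.175) = 0.4598.
Free chlorine required for 1.24 ppm HOCl: 1.24 / 0.4598 = 2.697 ppm.
FC to add: 2.697 − 0.4 = 2.297 mg/L as Cl₂.
Cl₂ equivalent: 2.297 mg/L × 282,000 L = 647.7 g.
Product at 9.3% available Cl: 647.7 / 0.093 = 6965 g.
Volume: 6965 g ÷ 1.09 g/mL = 6390 mL.

6.39 L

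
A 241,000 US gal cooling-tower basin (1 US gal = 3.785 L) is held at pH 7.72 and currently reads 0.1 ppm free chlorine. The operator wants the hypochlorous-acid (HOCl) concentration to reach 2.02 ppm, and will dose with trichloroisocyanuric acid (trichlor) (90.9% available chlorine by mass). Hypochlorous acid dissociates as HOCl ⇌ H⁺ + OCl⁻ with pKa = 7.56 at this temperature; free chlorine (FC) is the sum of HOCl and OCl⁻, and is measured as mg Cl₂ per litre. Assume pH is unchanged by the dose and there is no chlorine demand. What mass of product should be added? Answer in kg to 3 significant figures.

4.86 kg

Volume: 241,000 US gal × 3.785 L/gal = 912,185 L.
[OCl⁻]/[HOCl] = 10^(pH − pKa) = 10^(7.72 − 7.56) = 1.445; fraction as HOCl = 1/(1 + 1.445) = 0.4089.
Free chlorine required for 2.02 ppm HOCl: 2.02 / 0.4089 = 4.94 ppm.
FC to add: 4.94 − 0.1 = 4.84 mg/L as Cl₂.
Cl₂ equivalent: 4.84 mg/L × 912,185 L = 4415 g.
Product at 90.9% available Cl: 4415 / 0.909 = 4857 g.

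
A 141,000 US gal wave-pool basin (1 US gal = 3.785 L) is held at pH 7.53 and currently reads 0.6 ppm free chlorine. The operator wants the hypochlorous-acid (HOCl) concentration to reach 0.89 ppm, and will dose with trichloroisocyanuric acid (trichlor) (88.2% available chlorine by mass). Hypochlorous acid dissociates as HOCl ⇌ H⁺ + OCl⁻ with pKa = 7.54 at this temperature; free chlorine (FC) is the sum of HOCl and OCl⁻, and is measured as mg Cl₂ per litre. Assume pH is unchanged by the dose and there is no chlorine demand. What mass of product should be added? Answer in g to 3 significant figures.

702 g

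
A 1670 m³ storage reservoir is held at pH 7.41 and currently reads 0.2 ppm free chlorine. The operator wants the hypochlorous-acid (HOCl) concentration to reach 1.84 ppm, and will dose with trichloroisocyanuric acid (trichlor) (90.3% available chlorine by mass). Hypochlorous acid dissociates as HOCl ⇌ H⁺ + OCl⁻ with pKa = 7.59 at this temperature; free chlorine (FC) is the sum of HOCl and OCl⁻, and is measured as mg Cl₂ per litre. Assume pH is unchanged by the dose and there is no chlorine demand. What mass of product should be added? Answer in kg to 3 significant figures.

5.28 kg

Volume: 1670 m³ = 1,670,000 L.
[OCl⁻]/[HOCl] = 10^(pH − pKa) = 10^(7.41 − 7.59) = 0.6607; fraction as HOCl = 1/(1 + 0.6607) = 0.6022.
Free chlorine required for 1.84 ppm HOCl: 1.84 / 0.6022 = 3.056 ppm.
FC to add: 3.056 − 0.2 = 2.856 mg/L as Cl₂.
Cl₂ equivalent: 2.856 mg/L × 1,670,000 L = 4769 g.
Product at 90.3% available Cl: 4769 / 0.903 = 5281 g.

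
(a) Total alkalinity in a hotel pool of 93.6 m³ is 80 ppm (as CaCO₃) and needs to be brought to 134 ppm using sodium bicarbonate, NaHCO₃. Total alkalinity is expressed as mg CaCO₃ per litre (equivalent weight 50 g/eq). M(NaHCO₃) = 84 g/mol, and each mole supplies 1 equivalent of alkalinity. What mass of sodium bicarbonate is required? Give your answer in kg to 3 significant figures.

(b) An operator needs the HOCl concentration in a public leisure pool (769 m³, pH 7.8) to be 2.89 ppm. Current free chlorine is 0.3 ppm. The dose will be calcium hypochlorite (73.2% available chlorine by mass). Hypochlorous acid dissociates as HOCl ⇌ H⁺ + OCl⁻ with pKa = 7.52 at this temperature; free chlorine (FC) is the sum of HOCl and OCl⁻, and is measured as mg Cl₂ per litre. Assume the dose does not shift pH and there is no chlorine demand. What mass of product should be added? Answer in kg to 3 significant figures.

(a) 8.49 kg; (b) 8.51 kg

(a) Volume: 93.6 m³ = 93,600 L.
(a) Alkalinity to add: (134 − 80) = 54 mg/L as CaCO₃ × 93,600 L = 5054 g as CaCO₃.
(a) Equivalents: 5054 g ÷ 50 g/eq = 101.1 eq.
(a) NaHCO₃ supplies 1 eq per mole → 101.1 mol.
(a) Mass: 101.1 mol × 84 g/mol = 8491 g.

(b) Volume: 769 m³ = 769,000 L.
(b) [OCl⁻]/[HOCl] = 10^(pH − pKa) = 10^(7.8 − 7.52) = 1.905; fraction as HOCl = 1/(1 + 1.905) = 0.3442.
(b) Free chlorine required for 2.89 ppm HOCl: 2.89 / 0.3442 = 8.397 ppm.
(b) FC to add: 8.397 − 0.3 = 8.097 mg/L as Cl₂.
(b) Cl₂ equivalent: 8.097 mg/L × 769,000 L = 6226 g.
(b) Product at 73.2% available Cl: 6226 / 0.732 = 8506 g.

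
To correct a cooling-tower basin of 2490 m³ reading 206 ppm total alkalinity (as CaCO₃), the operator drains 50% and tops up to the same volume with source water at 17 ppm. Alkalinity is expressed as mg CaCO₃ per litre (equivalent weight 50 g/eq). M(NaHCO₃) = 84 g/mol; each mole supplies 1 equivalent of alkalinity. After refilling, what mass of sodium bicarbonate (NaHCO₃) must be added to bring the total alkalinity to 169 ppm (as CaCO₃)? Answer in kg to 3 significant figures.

Volume: 2490 m³ = 2,490,000 L.
After draining 50% and refilling: 206 × 0.50 + 17 × 0.50 = 111.5 ppm.
Deficit to target: 169 − 111.5 = 57.5 mg/L.
As CaCO₃: 57.5 mg/L × 2,490,000 L = 143,200 g; ÷ 50 g/eq ÷ 1 = 2864 mol NaHCO₃.
Mass: 2864 × 84 = 240,500 g.

241 kg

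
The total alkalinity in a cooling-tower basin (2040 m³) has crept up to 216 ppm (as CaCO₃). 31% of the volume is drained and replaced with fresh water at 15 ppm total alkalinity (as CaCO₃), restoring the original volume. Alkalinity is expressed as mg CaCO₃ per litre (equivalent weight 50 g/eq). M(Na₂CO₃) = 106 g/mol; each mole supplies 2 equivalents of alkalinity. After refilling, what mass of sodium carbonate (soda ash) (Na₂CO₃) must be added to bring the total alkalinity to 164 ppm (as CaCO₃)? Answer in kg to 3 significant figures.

22.3 kg

Volume: 2040 m³ = 2,040,000 L.
After draining 31% and refilling: 216 × 0.69 + 15 × 0.31 = 153.69 ppm.
Deficit to target: 164 − 153.69 = 10.31 mg/L.
As CaCO₃: 10.31 mg/L × 2,040,000 L = 21,030 g; ÷ 50 g/eq ÷ 2 = 210.3 mol Na₂CO₃.
Mass: 210.3 × 106 = 22,290 g.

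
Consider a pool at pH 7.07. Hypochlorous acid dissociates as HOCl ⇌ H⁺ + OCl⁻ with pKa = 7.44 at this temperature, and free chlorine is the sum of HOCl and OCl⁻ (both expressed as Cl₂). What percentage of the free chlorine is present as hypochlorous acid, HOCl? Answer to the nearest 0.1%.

70.1%

[OCl⁻]/[HOCl] = 10^(pH − pKa) = 10^(7.07 − 7.44) = 10^-0.37 = 0.4266.
Fraction as HOCl = 1 / (1 + 0.4266) = 0.701.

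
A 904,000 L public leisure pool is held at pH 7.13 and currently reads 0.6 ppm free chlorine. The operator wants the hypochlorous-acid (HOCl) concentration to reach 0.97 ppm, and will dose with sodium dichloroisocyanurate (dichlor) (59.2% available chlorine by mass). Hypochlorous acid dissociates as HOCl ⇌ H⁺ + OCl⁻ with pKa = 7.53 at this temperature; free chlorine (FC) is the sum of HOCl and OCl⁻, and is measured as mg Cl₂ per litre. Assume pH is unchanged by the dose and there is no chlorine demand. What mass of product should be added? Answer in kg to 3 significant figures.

1.15 kg

[OCl⁻]/[HOCl] = 10^(pH − pKa) = 10^(7.13 − 7.53) = 0.3981; fraction as HOCl = 1/(1 + 0.3981) = 0.7153.
Free chlorine required for 0.97 ppm HOCl: 0.97 / 0.7153 = 1.356 ppm.
FC to add: 1.356 − 0.6 = 0.7562 mg/L as Cl₂.
Cl₂ equivalent: 0.7562 mg/L × 904,000 L = 683.6 g.
Product at 59.2% available Cl: 683.6 / 0.592 = 1155 g.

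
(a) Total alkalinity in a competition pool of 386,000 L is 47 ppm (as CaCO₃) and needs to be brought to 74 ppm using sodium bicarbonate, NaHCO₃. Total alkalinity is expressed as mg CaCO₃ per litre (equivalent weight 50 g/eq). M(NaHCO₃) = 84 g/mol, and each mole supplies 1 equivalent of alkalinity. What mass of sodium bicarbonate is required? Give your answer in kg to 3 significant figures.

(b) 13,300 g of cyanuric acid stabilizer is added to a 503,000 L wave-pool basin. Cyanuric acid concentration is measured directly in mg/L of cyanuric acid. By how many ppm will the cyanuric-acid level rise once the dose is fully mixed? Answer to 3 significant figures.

(a) Alkalinity to add: (74 − 47) = 27 mg/L as CaCO₃ × 386,000 L = 10,420 g as CaCO₃.
(a) Equivalents: 10,420 g ÷ 50 g/eq = 208.4 eq.
(a) NaHCO₃ supplies 1 eq per mole → 208.4 mol.
(a) Mass: 208.4 mol × 84 g/mol = 17,510 g.

(b) Rise: 13,300 g / 503,000 L × 1000 = 26.44 mg/L.

(a) 17.5 kg; (b) 26.4 ppm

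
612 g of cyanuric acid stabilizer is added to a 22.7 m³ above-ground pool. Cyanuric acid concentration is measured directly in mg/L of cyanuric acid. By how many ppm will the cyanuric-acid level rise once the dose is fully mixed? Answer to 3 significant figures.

27.0 ppm

Volume: 22.7 m³ = 22,700 L.
Rise: 612 g / 22,700 L × 1000 = 26.96 mg/L.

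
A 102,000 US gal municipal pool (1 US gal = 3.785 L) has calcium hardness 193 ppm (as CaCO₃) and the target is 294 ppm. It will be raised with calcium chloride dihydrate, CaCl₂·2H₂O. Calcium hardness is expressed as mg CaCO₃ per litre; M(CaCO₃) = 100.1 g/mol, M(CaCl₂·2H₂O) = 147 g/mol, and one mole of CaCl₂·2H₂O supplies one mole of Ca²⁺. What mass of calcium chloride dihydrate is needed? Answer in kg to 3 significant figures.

Volume: 102,000 US gal × 3.785 L/gal = 386,070 L.
Hardness to add: (294 − 193) = 101 mg/L as CaCO₃ × 386,070 L = 38,990 g as CaCO₃.
Moles of Ca²⁺ (1 mol Ca²⁺ ≡ 1 mol CaCO₃): 38,990 / 100.1 g/mol = 389.5 mol.
Mass of CaCl₂·2H₂O: 389.5 × 147 = 57,260 g.

57.3 kg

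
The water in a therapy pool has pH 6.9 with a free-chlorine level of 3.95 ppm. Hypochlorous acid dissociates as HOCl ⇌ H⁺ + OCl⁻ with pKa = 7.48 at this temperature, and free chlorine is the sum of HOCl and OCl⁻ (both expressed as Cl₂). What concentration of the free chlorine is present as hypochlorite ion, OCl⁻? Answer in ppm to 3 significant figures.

[OCl⁻]/[HOCl] = 10^(pH − pKa) = 10^(6.9 − 7.48) = 10^-0.58 = 0.263.
Fraction as HOCl = 1 / (1 + 0.263) = 0.7917.
OCl⁻ = (1 − 0.7917) × 3.95 ppm = 0.8226 ppm.

0.823 ppm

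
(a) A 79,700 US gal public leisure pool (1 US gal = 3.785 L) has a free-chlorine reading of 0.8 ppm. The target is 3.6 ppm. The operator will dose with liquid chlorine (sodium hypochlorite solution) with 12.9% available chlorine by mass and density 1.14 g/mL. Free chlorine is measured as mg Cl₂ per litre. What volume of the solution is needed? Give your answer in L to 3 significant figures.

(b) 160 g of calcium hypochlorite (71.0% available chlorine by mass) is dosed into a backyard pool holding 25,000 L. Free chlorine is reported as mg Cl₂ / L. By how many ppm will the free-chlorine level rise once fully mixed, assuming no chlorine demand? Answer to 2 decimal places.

(a) Volume: 79,700 US gal × 3.785 L/gal = 301,664 L.
(a) Chlorine deficit: 3.6 − 0.8 = 2.8 ppm = 2.8 mg/L as Cl₂.
(a) Cl₂ equivalent needed: 2.8 mg/L × 301,664 L = 844,700 mg = 844.7 g.
(a) Product at 12.9% available chlorine: 844.7 / 0.129 = 6548 g.
(a) Volume at density 1.14 g/mL: 6548 g ÷ 1.14 g/mL = 5744 mL.

(b) Available chlorine delivered: 160 g × 0.71 = 113.6 g as Cl₂.
(b) Concentration rise: 113.6 g / 25,000 L = 4.544 mg/L = 4.54 ppm.

(a) 5.74 L; (b) 4.54 ppm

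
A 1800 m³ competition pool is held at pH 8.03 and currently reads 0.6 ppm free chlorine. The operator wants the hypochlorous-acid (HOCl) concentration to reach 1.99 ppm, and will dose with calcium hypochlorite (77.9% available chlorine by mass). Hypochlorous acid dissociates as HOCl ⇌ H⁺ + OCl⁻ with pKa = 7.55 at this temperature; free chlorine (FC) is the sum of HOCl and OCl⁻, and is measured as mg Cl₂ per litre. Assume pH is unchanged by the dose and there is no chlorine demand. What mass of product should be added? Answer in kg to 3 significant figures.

Volume: 1800 m³ = 1,800,000 L.
[OCl⁻]/[HOCl] = 10^(pH − pKa) = 10^(8.03 − 7.55) = 3.02; fraction as HOCl = 1/(1 + 3.02) = 0.2488.
Free chlorine required for 1.99 ppm HOCl: 1.99 / 0.2488 = 8 ppm.
FC to add: 8 − 0.6 = 7.4 mg/L as Cl₂.
Cl₂ equivalent: 7.4 mg/L × 1,800,000 L = 13,320 g.
Product at 77.9% available Cl: 13,320 / 0.779 = 17,100 g.

17.1 kg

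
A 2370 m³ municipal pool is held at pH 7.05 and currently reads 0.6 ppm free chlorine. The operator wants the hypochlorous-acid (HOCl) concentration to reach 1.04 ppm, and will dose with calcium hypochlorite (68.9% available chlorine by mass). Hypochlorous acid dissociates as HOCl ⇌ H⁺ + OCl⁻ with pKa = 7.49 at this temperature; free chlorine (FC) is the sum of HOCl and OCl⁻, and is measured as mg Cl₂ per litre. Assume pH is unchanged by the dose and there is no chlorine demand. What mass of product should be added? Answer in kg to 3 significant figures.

2.81 kg

Volume: 2370 m³ = 2,370,000 L.
[OCl⁻]/[HOCl] = 10^(pH − pKa) = 10^(7.05 − 7.49) = 0.3631; fraction as HOCl = 1/(1 + 0.3631) = 0.7336.
Free chlorine required for 1.04 ppm HOCl: 1.04 / 0.7336 = 1.418 ppm.
FC to add: 1.418 − 0.6 = 0.8176 mg/L as Cl₂.
Cl₂ equivalent: 0.8176 mg/L × 2,370,000 L = 1938 g.
Product at 68.9% available Cl: 1938 / 0.689 = 2812 g.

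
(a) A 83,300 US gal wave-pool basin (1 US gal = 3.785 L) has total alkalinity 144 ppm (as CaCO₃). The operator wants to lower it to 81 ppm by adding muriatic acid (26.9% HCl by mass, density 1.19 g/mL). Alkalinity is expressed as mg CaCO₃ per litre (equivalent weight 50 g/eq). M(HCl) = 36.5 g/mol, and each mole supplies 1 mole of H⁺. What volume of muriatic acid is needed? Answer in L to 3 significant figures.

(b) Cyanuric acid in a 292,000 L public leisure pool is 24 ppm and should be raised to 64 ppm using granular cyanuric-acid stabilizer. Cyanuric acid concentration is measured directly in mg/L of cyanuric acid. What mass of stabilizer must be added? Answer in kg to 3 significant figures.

(a) Volume: 83,300 US gal × 3.785 L/gal = 315,290 L.
(a) Alkalinity to neutralize: (144 − 81) = 63 mg/L as CaCO₃ × 315,290 L = 19,860 g as CaCO₃.
(a) Equivalents of H⁺ required: 19,860 ÷ 50 g/eq = 397.3 eq = 397.3 mol HCl.
(a) Mass of HCl: 397.3 × 36.5 = 14,500 g.
(a) Mass of 26.9% solution: 14,500 / 0.269 = 53,900 g.
(a) Volume: 53,900 g ÷ 1.19 g/mL = 45,300 mL.

(b) CYA to add: (64 − 24) = 40 mg/L × 292,000 L = 11,680 g cyanuric acid.

(a) 45.3 L; (b) 11.7 kg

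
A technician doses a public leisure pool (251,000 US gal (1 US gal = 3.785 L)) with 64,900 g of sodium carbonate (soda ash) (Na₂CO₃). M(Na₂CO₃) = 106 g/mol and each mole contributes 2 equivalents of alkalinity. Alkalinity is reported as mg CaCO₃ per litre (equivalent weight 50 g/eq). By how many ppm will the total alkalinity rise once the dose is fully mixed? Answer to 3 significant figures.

Volume: 251,000 US gal × 3.785 L/gal = 950,035 L.
Moles of Na₂CO₃: 64,900 g ÷ 106 g/mol = 612.3 mol → 1225 eq of alkalinity.
As CaCO₃: 1225 eq × 50 g/eq = 61,230 g.
Rise: 61,230 g / 950,035 L × 1000 = 64.45 mg/L.

64.4 ppm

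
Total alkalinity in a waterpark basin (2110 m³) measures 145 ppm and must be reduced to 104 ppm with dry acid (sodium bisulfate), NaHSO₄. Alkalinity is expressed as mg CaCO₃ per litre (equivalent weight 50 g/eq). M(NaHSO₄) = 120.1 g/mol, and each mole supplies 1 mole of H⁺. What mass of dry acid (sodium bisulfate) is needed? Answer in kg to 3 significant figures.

208 kg

Volume: 2110 m³ = 2,110,000 L.
Alkalinity to neutralize: (145 − 104) = 41 mg/L as CaCO₃ × 2,110,000 L = 86,510 g as CaCO₃.
Equivalents of H⁺ required: 86,510 ÷ 50 g/eq = 1730 eq = 1730 mol NaHSO₄.
Mass of NaHSO₄: 1730 × 120.1 = 207,800 g.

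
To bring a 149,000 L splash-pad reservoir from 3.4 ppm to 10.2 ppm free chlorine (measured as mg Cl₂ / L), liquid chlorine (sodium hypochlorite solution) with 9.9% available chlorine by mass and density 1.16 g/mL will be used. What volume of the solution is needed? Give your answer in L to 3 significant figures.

8.82 L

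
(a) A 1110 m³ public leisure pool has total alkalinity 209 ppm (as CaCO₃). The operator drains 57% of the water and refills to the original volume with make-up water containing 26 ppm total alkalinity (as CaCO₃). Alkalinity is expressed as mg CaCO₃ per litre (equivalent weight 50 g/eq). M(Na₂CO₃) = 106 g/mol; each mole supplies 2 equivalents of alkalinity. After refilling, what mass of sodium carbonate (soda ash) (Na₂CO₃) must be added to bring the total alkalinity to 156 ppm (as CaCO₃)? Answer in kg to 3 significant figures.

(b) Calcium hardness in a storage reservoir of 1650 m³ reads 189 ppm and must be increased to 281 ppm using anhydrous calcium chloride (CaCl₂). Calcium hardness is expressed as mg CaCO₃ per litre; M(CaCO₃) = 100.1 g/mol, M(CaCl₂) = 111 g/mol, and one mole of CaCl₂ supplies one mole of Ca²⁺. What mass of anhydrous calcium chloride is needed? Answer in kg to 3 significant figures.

(a) Volume: 1110 m³ = 1,110,000 L.
(a) After draining 57% and refilling: 209 × 0.43 + 26 × 0.57 = 104.69 ppm.
(a) Deficit to target: 156 − 104.69 = 51.31 mg/L.
(a) As CaCO₃: 51.31 mg/L × 1,110,000 L = 56,950 g; ÷ 50 g/eq ÷ 2 = 569.5 mol Na₂CO₃.
(a) Mass: 569.5 × 106 = 60,370 g.

(b) Volume: 1650 m³ = 1,650,000 L.
(b) Hardness to add: (281 − 189) = 92 mg/L as CaCO₃ × 1,650,000 L = 151,800 g as CaCO₃.
(b) Moles of Ca²⁺ (1 mol Ca²⁺ ≡ 1 mol CaCO₃): 151,800 / 100.1 g/mol = 1516 mol.
(b) Mass of CaCl₂: 1516 × 111 = 168,300 g.

(a) 60.4 kg; (b) 168 kg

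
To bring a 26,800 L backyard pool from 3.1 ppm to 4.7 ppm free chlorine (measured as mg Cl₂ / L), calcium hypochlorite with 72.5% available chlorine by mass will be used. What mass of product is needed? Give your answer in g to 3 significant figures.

Chlorine deficit: 4.7 − 3.1 = 1.6 ppm = 1.6 mg/L as Cl₂.
Cl₂ equivalent needed: 1.6 mg/L × 26,800 L = 42,880 mg = 42.88 g.
Product at 72.5% available chlorine: 42.88 / 0.725 = 59.14 g.

59.1 g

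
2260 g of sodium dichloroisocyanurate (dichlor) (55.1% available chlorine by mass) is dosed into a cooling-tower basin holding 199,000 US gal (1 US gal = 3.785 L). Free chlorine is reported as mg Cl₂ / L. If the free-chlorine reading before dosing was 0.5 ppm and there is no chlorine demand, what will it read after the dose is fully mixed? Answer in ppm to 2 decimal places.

2.15 ppm

Volume: 199,000 US gal × 3.785 L/gal = 753,215 L.
Available chlorine delivered: 2260 g × 0.551 = 1245 g as Cl₂.
Concentration rise: 1245 g / 753,215 L = 1.653 mg/L = 1.65 ppm.
Final FC: 0.5 + 1.65 = 2.15 ppm.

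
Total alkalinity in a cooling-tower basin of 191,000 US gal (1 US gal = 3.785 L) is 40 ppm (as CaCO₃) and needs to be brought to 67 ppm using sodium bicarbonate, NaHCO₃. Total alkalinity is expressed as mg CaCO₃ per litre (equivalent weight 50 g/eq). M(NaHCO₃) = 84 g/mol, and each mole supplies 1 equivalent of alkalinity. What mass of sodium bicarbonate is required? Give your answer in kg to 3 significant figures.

Volume: 191,000 US gal × 3.785 L/gal = 722,935 L.
Alkalinity to add: (67 − 40) = 27 mg/L as CaCO₃ × 722,935 L = 19,520 g as CaCO₃.
Equivalents: 19,520 g ÷ 50 g/eq = 390.4 eq.
NaHCO₃ supplies 1 eq per mole → 390.4 mol.
Mass: 390.4 mol × 84 g/mol = 32,790 g.

32.8 kg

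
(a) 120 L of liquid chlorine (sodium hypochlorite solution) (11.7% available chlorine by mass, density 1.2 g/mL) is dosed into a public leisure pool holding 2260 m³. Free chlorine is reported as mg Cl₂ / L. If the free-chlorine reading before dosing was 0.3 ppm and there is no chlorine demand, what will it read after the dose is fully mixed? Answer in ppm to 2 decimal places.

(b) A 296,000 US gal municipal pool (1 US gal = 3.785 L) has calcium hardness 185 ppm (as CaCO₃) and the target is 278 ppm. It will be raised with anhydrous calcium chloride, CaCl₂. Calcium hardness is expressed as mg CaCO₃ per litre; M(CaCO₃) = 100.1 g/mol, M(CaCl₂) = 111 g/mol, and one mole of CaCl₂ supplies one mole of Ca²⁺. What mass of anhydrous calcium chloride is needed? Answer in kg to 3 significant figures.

(a) 7.75 ppm; (b) 116 kg

(a) Volume: 2260 m³ = 2,260,000 L.
(a) Mass of solution: 120 L × 1000 mL/L × 1.2 g/mL = 144,000 g.
(a) Available chlorine delivered: 144,000 g × 0.117 = 16,850 g as Cl₂.
(a) Concentration rise: 16,850 g / 2,260,000 L = 7.455 mg/L = 7.45 ppm.
(a) Final FC: 0.3 + 7.45 = 7.75 ppm.

(b) Volume: 296,000 US gal × 3.785 L/gal = 1,120,360 L.
(b) Hardness to add: (278 − 185) = 93 mg/L as CaCO₃ × 1,120,360 L = 104,200 g as CaCO₃.
(b) Moles of Ca²⁺ (1 mol Ca²⁺ ≡ 1 mol CaCO₃): 104,200 / 100.1 g/mol = 1041 mol.
(b) Mass of CaCl₂: 1041 × 111 = 115,500 g.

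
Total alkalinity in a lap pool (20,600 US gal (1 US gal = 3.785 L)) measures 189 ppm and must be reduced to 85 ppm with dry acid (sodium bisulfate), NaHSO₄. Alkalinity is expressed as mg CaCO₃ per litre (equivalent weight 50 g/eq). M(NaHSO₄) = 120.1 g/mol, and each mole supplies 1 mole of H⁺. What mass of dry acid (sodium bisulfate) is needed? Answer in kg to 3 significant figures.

19.5 kg

Volume: 20,600 US gal × 3.785 L/gal = 77,971 L.
Alkalinity to neutralize: (189 − 85) = 104 mg/L as CaCO₃ × 77,971 L = 8109 g as CaCO₃.
Equivalents of H⁺ required: 8109 ÷ 50 g/eq = 162.2 eq = 162.2 mol NaHSO₄.
Mass of NaHSO₄: 162.2 × 120.1 = 19,480 g.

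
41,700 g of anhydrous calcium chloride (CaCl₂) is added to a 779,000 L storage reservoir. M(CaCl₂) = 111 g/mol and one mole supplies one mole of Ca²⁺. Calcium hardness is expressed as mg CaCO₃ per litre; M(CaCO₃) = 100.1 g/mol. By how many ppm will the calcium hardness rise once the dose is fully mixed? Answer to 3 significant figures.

48.3 ppm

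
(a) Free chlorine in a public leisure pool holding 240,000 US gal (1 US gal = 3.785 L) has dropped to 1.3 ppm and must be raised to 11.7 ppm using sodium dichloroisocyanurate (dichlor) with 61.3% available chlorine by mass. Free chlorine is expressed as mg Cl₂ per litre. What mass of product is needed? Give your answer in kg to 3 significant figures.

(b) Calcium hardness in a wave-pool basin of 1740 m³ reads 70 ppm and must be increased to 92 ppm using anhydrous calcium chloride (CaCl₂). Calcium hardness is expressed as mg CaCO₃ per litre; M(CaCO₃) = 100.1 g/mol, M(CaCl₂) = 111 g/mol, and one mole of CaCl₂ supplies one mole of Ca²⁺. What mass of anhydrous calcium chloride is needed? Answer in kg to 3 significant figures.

(a) Volume: 240,000 US gal × 3.785 L/gal = 908,400 L.
(a) Chlorine deficit: 11.7 − 1.3 = 10.4 ppm = 10.4 mg/L as Cl₂.
(a) Cl₂ equivalent needed: 10.4 mg/L × 908,400 L = 9,447,000 mg = 9447 g.
(a) Product at 61.3% available chlorine: 9447 / 0.613 = 15,410 g.

(b) Volume: 1740 m³ = 1,740,000 L.
(b) Hardness to add: (92 − 70) = 22 mg/L as CaCO₃ × 1,740,000 L = 38,280 g as CaCO₃.
(b) Moles of Ca²⁺ (1 mol Ca²⁺ ≡ 1 mol CaCO₃): 38,280 / 100.1 g/mol = 382.4 mol.
(b) Mass of CaCl₂: 382.4 × 111 = 42,450 g.

(a) 15.4 kg; (b) 42.4 kg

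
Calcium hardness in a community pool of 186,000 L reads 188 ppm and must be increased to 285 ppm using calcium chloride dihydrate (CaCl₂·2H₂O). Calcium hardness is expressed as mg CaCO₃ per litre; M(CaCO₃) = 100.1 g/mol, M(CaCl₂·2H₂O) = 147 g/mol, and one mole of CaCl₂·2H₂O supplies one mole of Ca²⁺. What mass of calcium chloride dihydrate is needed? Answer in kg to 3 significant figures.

Hardness to add: (285 − 188) = 97 mg/L as CaCO₃ × 186,000 L = 18,040 g as CaCO₃.
Moles of Ca²⁺ (1 mol Ca²⁺ ≡ 1 mol CaCO₃): 18,040 / 100.1 g/mol = 180.2 mol.
Mass of CaCl₂·2H₂O: 180.2 × 147 = 26,500 g.

26.5 kg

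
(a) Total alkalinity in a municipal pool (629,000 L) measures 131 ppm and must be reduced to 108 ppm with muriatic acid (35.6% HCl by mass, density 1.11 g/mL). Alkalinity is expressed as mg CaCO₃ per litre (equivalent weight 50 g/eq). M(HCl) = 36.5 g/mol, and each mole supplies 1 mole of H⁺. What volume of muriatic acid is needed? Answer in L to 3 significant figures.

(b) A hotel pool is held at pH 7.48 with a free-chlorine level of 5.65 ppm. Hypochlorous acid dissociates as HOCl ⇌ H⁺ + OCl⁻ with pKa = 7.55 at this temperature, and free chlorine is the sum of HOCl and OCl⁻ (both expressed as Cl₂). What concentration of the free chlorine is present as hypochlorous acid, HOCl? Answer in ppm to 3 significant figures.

(a) Alkalinity to neutralize: (131 − 108) = 23 mg/L as CaCO₃ × 629,000 L = 14,470 g as CaCO₃.
(a) Equivalents of H⁺ required: 14,470 ÷ 50 g/eq = 289.3 eq = 289.3 mol HCl.
(a) Mass of HCl: 289.3 × 36.5 = 10,560 g.
(a) Mass of 35.6% solution: 10,560 / 0.356 = 29,670 g.
(a) Volume: 29,670 g ÷ 1.11 g/mL = 26,730 mL.

(b) [OCl⁻]/[HOCl] = 10^(pH − pKa) = 10^(7.48 − 7.55) = 10^-0.07 = 0.8511.
(b) Fraction as HOCl = 1 / (1 + 0.8511) = 0.5402.
(b) HOCl = 0.5402 × 5.65 ppm = 3.052 ppm.

(a) 26.7 L; (b) 3.05 ppm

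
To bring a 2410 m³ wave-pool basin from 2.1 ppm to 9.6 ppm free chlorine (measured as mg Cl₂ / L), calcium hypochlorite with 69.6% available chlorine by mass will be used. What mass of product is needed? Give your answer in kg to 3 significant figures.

Volume: 2410 m³ = 2,410,000 L.
Chlorine deficit: 9.6 − 2.1 = 7.5 ppm = 7.5 mg/L as Cl₂.
Cl₂ equivalent needed: 7.5 mg/L × 2,410,000 L = 18,080,000 mg = 18,080 g.
Product at 69.6% available chlorine: 18,080 / 0.696 = 25,970 g.

26.0 kg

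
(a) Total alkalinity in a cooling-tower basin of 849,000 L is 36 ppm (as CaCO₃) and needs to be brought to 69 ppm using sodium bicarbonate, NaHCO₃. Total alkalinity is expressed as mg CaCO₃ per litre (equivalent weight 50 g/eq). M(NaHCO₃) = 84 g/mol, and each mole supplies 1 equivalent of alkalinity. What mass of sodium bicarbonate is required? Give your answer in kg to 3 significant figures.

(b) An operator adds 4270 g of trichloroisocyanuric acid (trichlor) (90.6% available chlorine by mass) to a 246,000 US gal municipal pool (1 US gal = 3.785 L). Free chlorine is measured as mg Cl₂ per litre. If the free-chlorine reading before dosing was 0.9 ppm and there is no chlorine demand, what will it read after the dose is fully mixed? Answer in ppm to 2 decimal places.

(a) 47.1 kg; (b) 5.05 ppm

(a) Alkalinity to add: (69 − 36) = 33 mg/L as CaCO₃ × 849,000 L = 28,020 g as CaCO₃.
(a) Equivalents: 28,020 g ÷ 50 g/eq = 560.3 eq.
(a) NaHCO₃ supplies 1 eq per mole → 560.3 mol.
(a) Mass: 560.3 mol × 84 g/mol = 47,070 g.

(b) Volume: 246,000 US gal × 3.785 L/gal = 931,110 L.
(b) Available chlorine delivered: 4270 g × 0.906 = 3869 g as Cl₂.
(b) Concentration rise: 3869 g / 931,110 L = 4.155 mg/L = 4.15 ppm.
(b) Final FC: 0.9 + 4.15 = 5.05 ppm.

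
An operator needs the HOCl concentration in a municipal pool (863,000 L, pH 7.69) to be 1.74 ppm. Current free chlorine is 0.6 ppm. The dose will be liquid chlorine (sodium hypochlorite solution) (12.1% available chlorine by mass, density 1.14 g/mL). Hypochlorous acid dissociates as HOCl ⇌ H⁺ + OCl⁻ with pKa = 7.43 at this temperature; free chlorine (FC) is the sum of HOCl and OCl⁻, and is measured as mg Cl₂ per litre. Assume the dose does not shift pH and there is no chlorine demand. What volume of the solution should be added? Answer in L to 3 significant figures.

26.9 L

[OCl⁻]/[HOCl] = 10^(pH − pKa) = 10^(7.69 − 7.43) = 1.82; fraction as HOCl = 1/(1 + 1.82) = 0.3546.
Free chlorine required for 1.74 ppm HOCl: 1.74 / 0.3546 = 4.906 ppm.
FC to add: 4.906 − 0.6 = 4.306 mg/L as Cl₂.
Cl₂ equivalent: 4.306 mg/L × 863,000 L = 3716 g.
Product at 12.1% available Cl: 3716 / 0.121 = 30,710 g.
Volume: 30,710 g ÷ 1.14 g/mL = 26,940 mL.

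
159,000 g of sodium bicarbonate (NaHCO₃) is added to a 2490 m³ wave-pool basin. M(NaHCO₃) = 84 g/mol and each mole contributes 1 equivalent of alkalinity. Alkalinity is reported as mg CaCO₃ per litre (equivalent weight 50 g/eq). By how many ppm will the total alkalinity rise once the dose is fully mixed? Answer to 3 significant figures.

38.0 ppm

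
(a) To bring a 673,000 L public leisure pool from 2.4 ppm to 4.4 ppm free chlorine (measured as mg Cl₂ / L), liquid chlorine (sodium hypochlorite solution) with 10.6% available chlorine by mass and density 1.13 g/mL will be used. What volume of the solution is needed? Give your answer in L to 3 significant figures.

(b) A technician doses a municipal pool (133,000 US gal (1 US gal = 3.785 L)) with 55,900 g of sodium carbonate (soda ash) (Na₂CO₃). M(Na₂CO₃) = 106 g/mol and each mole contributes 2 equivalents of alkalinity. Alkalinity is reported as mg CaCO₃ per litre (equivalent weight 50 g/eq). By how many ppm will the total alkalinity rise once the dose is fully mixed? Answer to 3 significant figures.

(a) 11.2 L; (b) 105 ppm

(a) Chlorine deficit: 4.4 − 2.4 = 2 ppm = 2 mg/L as Cl₂.
(a) Cl₂ equivalent needed: 2 mg/L × 673,000 L = 1,346,000 mg = 1346 g.
(a) Product at 10.6% available chlorine: 1346 / 0.106 = 12,700 g.
(a) Volume at density 1.13 g/mL: 12,700 g ÷ 1.13 g/mL = 11,240 mL.

(b) Volume: 133,000 US gal × 3.785 L/gal = 503,405 L.
(b) Moles of Na₂CO₃: 55,900 g ÷ 106 g/mol = 527.4 mol → 1055 eq of alkalinity.
(b) As CaCO₃: 1055 eq × 50 g/eq = 52,740 g.
(b) Rise: 52,740 g / 503,405 L × 1000 = 104.8 mg/L.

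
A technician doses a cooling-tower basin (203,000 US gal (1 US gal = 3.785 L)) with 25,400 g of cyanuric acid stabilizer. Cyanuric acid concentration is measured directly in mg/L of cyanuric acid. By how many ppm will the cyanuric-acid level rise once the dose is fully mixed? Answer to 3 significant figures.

Volume: 203,000 US gal × 3.785 L/gal = 768,355 L.
Rise: 25,400 g / 768,355 L × 1000 = 33.06 mg/L.

33.1 ppm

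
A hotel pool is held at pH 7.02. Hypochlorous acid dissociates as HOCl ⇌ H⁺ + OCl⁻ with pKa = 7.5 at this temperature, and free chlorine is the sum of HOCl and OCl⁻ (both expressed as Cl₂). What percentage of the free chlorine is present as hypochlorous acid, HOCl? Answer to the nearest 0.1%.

75.1%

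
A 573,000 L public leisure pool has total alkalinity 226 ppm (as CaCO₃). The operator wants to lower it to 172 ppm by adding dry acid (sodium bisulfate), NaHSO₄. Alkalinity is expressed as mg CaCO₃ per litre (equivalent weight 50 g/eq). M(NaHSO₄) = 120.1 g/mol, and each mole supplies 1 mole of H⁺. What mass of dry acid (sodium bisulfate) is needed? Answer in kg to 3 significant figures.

74.3 kg

Alkalinity to neutralize: (226 − 172) = 54 mg/L as CaCO₃ × 573,000 L = 30,940 g as CaCO₃.
Equivalents of H⁺ required: 30,940 ÷ 50 g/eq = 618.8 eq = 618.8 mol NaHSO₄.
Mass of NaHSO₄: 618.8 × 120.1 = 74,320 g.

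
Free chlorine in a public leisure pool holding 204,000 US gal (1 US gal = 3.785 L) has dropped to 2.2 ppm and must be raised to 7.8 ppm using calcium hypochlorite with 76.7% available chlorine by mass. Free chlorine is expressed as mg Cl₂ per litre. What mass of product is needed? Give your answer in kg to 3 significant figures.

5.64 kg

Volume: 204,000 US gal × 3.785 L/gal = 772,140 L.
Chlorine deficit: 7.8 − 2.2 = 5.6 ppm = 5.6 mg/L as Cl₂.
Cl₂ equivalent needed: 5.6 mg/L × 772,140 L = 4,324,000 mg = 4324 g.
Product at 76.7% available chlorine: 4324 / 0.767 = 5638 g.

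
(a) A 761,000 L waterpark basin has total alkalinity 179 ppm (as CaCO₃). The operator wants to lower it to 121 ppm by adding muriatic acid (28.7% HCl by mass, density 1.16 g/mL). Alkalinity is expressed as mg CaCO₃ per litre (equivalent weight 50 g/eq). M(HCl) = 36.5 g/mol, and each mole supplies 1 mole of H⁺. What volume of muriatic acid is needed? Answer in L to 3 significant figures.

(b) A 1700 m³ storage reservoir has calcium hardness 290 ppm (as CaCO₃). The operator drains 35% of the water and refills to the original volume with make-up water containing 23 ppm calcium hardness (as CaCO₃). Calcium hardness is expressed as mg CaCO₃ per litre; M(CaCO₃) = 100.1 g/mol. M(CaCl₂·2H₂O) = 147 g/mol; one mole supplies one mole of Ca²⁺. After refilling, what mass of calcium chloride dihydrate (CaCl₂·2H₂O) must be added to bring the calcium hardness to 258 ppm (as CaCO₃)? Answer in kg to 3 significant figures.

(a) Alkalinity to neutralize: (179 − 121) = 58 mg/L as CaCO₃ × 761,000 L = 44,140 g as CaCO₃.
(a) Equivalents of H⁺ required: 44,140 ÷ 50 g/eq = 882.8 eq = 882.8 mol HCl.
(a) Mass of HCl: 882.8 × 36.5 = 32,220 g.
(a) Mass of 28.7% solution: 32,220 / 0.287 = 112,300 g.
(a) Volume: 112,300 g ÷ 1.16 g/mL = 96,780 mL.

(b) Volume: 1700 m³ = 1,700,000 L.
(b) After draining 35% and refilling: 290 × 0.65 + 23 × 0.35 = 196.55 ppm.
(b) Deficit to target: 258 − 196.55 = 61.45 mg/L.
(b) As CaCO₃: 61.45 mg/L × 1,700,000 L = 104,500 g; ÷ 100.1 = 1044 mol Ca²⁺.
(b) Mass: 1044 × 147 = 153,400 g.

(a) 96.8 L; (b) 153 kg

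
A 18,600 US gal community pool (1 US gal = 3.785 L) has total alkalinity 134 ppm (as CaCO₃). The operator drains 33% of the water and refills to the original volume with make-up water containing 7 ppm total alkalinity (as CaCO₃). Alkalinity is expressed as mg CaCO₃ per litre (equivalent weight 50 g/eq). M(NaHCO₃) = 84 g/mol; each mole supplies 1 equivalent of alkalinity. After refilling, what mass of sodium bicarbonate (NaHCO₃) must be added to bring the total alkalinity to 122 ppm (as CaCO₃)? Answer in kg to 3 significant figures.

3.54 kg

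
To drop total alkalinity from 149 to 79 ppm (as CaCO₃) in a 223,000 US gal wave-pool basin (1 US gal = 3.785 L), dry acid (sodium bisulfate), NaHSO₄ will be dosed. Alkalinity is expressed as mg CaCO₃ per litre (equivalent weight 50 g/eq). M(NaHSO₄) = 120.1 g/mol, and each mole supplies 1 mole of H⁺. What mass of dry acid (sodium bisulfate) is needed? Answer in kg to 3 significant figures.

Volume: 223,000 US gal × 3.785 L/gal = 844,055 L.
Alkalinity to neutralize: (149 − 79) = 70 mg/L as CaCO₃ × 844,055 L = 59,080 g as CaCO₃.
Equivalents of H⁺ required: 59,080 ÷ 50 g/eq = 1182 eq = 1182 mol NaHSO₄.
Mass of NaHSO₄: 1182 × 120.1 = 141,900 g.

142 kg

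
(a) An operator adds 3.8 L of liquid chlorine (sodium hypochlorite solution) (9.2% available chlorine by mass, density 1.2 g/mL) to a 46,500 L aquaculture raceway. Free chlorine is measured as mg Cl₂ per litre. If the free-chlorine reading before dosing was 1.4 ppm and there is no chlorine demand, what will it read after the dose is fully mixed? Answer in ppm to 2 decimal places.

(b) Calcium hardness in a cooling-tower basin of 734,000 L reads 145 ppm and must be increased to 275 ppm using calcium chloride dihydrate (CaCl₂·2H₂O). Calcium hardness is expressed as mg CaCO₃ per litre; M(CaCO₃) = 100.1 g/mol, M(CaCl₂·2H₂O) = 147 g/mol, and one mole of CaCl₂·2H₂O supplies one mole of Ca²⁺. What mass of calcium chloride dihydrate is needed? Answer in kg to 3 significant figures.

(a) 10.42 ppm; (b) 140 kg

(a) Mass of solution: 3.8 L × 1000 mL/L × 1.2 g/mL = 4560 g.
(a) Available chlorine delivered: 4560 g × 0.092 = 419.5 g as Cl₂.
(a) Concentration rise: 419.5 g / 46,500 L = 9.022 mg/L = 9.02 ppm.
(a) Final FC: 1.4 + 9.02 = 10.42 ppm.

(b) Hardness to add: (275 − 145) = 130 mg/L as CaCO₃ × 734,000 L = 95,420 g as CaCO₃.
(b) Moles of Ca²⁺ (1 mol Ca²⁺ ≡ 1 mol CaCO₃): 95,420 / 100.1 g/mol = 953.2 mol.
(b) Mass of CaCl₂·2H₂O: 953.2 × 147 = 140,100 g.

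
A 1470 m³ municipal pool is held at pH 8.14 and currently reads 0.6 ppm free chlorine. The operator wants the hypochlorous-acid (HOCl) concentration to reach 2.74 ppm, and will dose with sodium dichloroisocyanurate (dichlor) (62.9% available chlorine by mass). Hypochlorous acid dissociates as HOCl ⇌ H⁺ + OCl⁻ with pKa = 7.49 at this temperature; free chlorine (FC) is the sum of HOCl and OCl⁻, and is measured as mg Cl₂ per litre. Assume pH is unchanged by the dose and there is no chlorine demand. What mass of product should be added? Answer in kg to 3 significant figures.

Volume: 1470 m³ = 1,470,000 L.
[OCl⁻]/[HOCl] = 10^(pH − pKa) = 10^(8.14 − 7.49) = 4.467; fraction as HOCl = 1/(1 + 4.467) = 0.1829.
Free chlorine required for 2.74 ppm HOCl: 2.74 / 0.1829 = 14.98 ppm.
FC to add: 14.98 − 0.6 = 14.38 mg/L as Cl₂.
Cl₂ equivalent: 14.38 mg/L × 1,470,000 L = 21,140 g.
Product at 62.9% available Cl: 21,140 / 0.629 = 33,600 g.

33.6 kg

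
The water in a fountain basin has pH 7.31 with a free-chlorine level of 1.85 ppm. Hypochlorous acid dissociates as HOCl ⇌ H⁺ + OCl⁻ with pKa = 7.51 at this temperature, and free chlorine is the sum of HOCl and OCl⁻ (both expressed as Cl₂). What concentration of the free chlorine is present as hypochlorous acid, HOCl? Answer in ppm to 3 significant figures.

1.13 ppm

[OCl⁻]/[HOCl] = 10^(pH − pKa) = 10^(7.31 − 7.51) = 10^-0.20 = 0.631.
Fraction as HOCl = 1 / (1 + 0.631) = 0.6131.
HOCl = 0.6131 × 1.85 ppm = 1.134 ppm.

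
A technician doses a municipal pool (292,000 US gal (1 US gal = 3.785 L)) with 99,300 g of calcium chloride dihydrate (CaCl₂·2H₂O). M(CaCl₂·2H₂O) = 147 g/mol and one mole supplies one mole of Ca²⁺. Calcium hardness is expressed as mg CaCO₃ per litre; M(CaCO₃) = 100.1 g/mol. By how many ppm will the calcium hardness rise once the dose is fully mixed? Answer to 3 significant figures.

Volume: 292,000 US gal × 3.785 L/gal = 1,105,220 L.
Moles of Ca²⁺: 99,300 g ÷ 147 g/mol = 675.5 mol.
As CaCO₃: 675.5 mol × 100.1 g/mol = 67,620 g.
Rise: 67,620 g / 1,105,220 L × 1000 = 61.18 mg/L.

61.2 ppm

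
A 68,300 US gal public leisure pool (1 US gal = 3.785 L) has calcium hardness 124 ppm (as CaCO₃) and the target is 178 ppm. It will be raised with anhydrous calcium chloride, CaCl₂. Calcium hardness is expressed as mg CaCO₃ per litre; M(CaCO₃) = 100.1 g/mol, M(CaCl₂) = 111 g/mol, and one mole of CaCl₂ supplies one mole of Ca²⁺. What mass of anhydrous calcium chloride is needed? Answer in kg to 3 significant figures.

Volume: 68,300 US gal × 3.785 L/gal = 258,516 L.
Hardness to add: (178 − 124) = 54 mg/L as CaCO₃ × 258,516 L = 13,960 g as CaCO₃.
Moles of Ca²⁺ (1 mol Ca²⁺ ≡ 1 mol CaCO₃): 13,960 / 100.1 g/mol = 139.5 mol.
Mass of CaCl₂: 139.5 × 111 = 15,480 g.

15.5 kg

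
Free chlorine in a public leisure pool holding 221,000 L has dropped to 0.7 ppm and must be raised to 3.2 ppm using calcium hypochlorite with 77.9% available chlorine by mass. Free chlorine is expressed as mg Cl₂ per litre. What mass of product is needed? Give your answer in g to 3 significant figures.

Chlorine deficit: 3.2 − 0.7 = 2.5 ppm = 2.5 mg/L as Cl₂.
Cl₂ equivalent needed: 2.5 mg/L × 221,000 L = 552,500 mg = 552.5 g.
Product at 77.9% available chlorine: 552.5 / 0.779 = 709.2 g.

709 g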